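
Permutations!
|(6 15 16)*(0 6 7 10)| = |(0 6 15 16 7 10)| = 6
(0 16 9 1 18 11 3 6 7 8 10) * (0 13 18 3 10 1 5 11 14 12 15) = (0 16 9 5 11 10 13 18 14 12 15)(1 3 6 7 8) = [16, 3, 2, 6, 4, 11, 7, 8, 1, 5, 13, 10, 15, 18, 12, 0, 9, 17, 14]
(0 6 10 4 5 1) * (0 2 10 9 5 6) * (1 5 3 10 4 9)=(1 2 4 6)(3 10 9)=[0, 2, 4, 10, 6, 5, 1, 7, 8, 3, 9]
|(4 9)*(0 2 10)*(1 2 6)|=|(0 6 1 2 10)(4 9)|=10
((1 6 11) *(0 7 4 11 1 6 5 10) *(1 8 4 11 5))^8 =(11)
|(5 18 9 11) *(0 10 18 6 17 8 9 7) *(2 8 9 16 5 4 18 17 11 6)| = 36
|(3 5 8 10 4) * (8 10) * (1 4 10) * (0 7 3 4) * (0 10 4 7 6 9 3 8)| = |(0 6 9 3 5 1 10 4 7 8)| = 10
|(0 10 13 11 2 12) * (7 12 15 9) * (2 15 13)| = |(0 10 2 13 11 15 9 7 12)| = 9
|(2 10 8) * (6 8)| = 4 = |(2 10 6 8)|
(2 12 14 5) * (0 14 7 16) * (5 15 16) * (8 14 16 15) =(0 16)(2 12 7 5)(8 14) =[16, 1, 12, 3, 4, 2, 6, 5, 14, 9, 10, 11, 7, 13, 8, 15, 0]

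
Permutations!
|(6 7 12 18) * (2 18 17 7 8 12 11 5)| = |(2 18 6 8 12 17 7 11 5)| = 9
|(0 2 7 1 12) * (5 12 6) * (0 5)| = 10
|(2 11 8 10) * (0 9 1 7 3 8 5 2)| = |(0 9 1 7 3 8 10)(2 11 5)| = 21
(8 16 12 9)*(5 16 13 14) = (5 16 12 9 8 13 14) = [0, 1, 2, 3, 4, 16, 6, 7, 13, 8, 10, 11, 9, 14, 5, 15, 12]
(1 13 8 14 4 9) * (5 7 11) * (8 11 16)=[0, 13, 2, 3, 9, 7, 6, 16, 14, 1, 10, 5, 12, 11, 4, 15, 8]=(1 13 11 5 7 16 8 14 4 9)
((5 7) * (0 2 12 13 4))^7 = (0 12 4 2 13)(5 7)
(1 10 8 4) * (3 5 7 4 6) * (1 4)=[0, 10, 2, 5, 4, 7, 3, 1, 6, 9, 8]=(1 10 8 6 3 5 7)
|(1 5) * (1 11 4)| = 4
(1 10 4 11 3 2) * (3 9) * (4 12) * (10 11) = (1 11 9 3 2)(4 10 12) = [0, 11, 1, 2, 10, 5, 6, 7, 8, 3, 12, 9, 4]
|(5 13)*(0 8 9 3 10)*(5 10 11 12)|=9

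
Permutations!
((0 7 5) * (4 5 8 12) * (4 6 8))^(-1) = ((0 7 4 5)(6 8 12))^(-1) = (0 5 4 7)(6 12 8)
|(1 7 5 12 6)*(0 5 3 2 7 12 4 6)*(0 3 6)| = |(0 5 4)(1 12 3 2 7 6)| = 6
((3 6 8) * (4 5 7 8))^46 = ((3 6 4 5 7 8))^46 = (3 7 4)(5 6 8)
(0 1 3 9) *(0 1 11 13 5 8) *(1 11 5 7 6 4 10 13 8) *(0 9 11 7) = (0 5 1 3 11 8 9 7 6 4 10 13) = [5, 3, 2, 11, 10, 1, 4, 6, 9, 7, 13, 8, 12, 0]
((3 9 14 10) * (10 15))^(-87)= (3 15 9 10 14)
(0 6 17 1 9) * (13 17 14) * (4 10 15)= [6, 9, 2, 3, 10, 5, 14, 7, 8, 0, 15, 11, 12, 17, 13, 4, 16, 1]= (0 6 14 13 17 1 9)(4 10 15)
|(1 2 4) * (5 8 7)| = |(1 2 4)(5 8 7)| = 3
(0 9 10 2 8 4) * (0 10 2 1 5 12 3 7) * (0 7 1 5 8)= (0 9 2)(1 8 4 10 5 12 3)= [9, 8, 0, 1, 10, 12, 6, 7, 4, 2, 5, 11, 3]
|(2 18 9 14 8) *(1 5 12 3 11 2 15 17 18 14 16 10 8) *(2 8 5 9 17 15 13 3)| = 8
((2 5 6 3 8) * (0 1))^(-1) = (0 1)(2 8 3 6 5)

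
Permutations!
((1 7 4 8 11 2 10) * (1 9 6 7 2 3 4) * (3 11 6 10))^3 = (11)(1 4 7 3 6 2 8)(9 10)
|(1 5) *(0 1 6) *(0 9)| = 5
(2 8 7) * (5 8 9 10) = (2 9 10 5 8 7) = [0, 1, 9, 3, 4, 8, 6, 2, 7, 10, 5]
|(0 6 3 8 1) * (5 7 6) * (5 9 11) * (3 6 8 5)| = 8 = |(0 9 11 3 5 7 8 1)|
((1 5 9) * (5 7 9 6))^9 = (9)(5 6)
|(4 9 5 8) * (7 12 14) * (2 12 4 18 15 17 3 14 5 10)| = 13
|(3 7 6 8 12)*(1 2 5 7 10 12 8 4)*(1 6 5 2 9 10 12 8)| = 4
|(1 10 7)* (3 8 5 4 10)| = |(1 3 8 5 4 10 7)| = 7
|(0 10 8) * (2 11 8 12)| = |(0 10 12 2 11 8)| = 6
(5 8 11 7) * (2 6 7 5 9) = (2 6 7 9)(5 8 11) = [0, 1, 6, 3, 4, 8, 7, 9, 11, 2, 10, 5]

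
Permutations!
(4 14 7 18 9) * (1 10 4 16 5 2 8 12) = (1 10 4 14 7 18 9 16 5 2 8 12) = [0, 10, 8, 3, 14, 2, 6, 18, 12, 16, 4, 11, 1, 13, 7, 15, 5, 17, 9]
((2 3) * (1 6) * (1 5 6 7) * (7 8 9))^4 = (9)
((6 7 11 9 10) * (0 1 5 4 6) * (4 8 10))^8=(0 8 1 10 5)(4 11 6 9 7)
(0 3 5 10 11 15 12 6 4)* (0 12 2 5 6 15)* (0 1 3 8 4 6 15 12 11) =(0 8 4 11 1 3 15 2 5 10) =[8, 3, 5, 15, 11, 10, 6, 7, 4, 9, 0, 1, 12, 13, 14, 2]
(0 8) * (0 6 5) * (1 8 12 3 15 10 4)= [12, 8, 2, 15, 1, 0, 5, 7, 6, 9, 4, 11, 3, 13, 14, 10]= (0 12 3 15 10 4 1 8 6 5)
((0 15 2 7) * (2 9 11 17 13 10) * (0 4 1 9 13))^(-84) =(0 2 9 15 7 11 13 4 17 10 1)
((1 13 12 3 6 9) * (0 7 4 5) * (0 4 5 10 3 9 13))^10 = (0 1 9 12 13 6 3 10 4 5 7)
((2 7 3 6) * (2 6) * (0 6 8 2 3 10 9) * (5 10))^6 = ((0 6 8 2 7 5 10 9))^6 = (0 10 7 8)(2 6 9 5)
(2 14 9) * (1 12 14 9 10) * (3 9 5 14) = [0, 12, 5, 9, 4, 14, 6, 7, 8, 2, 1, 11, 3, 13, 10] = (1 12 3 9 2 5 14 10)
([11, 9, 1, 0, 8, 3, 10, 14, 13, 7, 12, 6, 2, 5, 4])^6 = [1, 13, 8, 2, 11, 12, 7, 3, 6, 5, 14, 9, 4, 10, 0]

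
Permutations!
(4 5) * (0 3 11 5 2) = [3, 1, 0, 11, 2, 4, 6, 7, 8, 9, 10, 5] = (0 3 11 5 4 2)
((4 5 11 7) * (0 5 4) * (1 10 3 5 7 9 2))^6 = (1 2 9 11 5 3 10)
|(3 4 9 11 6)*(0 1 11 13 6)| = |(0 1 11)(3 4 9 13 6)| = 15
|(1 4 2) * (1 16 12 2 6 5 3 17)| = 6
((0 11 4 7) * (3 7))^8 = ((0 11 4 3 7))^8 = (0 3 11 7 4)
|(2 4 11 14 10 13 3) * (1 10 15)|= 9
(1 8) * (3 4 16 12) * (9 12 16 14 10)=(16)(1 8)(3 4 14 10 9 12)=[0, 8, 2, 4, 14, 5, 6, 7, 1, 12, 9, 11, 3, 13, 10, 15, 16]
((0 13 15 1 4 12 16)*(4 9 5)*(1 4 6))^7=((0 13 15 4 12 16)(1 9 5 6))^7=(0 13 15 4 12 16)(1 6 5 9)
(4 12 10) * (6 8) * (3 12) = (3 12 10 4)(6 8) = [0, 1, 2, 12, 3, 5, 8, 7, 6, 9, 4, 11, 10]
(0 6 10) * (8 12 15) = (0 6 10)(8 12 15) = [6, 1, 2, 3, 4, 5, 10, 7, 12, 9, 0, 11, 15, 13, 14, 8]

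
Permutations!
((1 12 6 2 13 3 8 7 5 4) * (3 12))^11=(1 4 5 7 8 3)(2 6 12 13)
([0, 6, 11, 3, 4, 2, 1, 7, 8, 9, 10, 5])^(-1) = [0, 6, 5, 3, 4, 11, 1, 7, 8, 9, 10, 2]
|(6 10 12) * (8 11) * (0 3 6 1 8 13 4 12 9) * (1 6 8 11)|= |(0 3 8 1 11 13 4 12 6 10 9)|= 11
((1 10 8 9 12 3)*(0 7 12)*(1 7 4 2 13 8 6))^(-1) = ((0 4 2 13 8 9)(1 10 6)(3 7 12))^(-1) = (0 9 8 13 2 4)(1 6 10)(3 12 7)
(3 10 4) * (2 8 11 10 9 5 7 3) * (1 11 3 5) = (1 11 10 4 2 8 3 9)(5 7) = [0, 11, 8, 9, 2, 7, 6, 5, 3, 1, 4, 10]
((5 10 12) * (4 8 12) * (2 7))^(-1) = ((2 7)(4 8 12 5 10))^(-1) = (2 7)(4 10 5 12 8)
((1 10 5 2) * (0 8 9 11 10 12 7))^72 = ((0 8 9 11 10 5 2 1 12 7))^72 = (0 9 10 2 12)(1 7 8 11 5)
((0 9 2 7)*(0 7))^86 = (0 2 9)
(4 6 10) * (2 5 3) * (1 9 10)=(1 9 10 4 6)(2 5 3)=[0, 9, 5, 2, 6, 3, 1, 7, 8, 10, 4]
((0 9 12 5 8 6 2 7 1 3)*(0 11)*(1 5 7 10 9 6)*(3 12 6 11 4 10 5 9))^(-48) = ((0 11)(1 12 7 9 6 2 5 8)(3 4 10))^(-48) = (12)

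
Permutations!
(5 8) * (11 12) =(5 8)(11 12) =[0, 1, 2, 3, 4, 8, 6, 7, 5, 9, 10, 12, 11]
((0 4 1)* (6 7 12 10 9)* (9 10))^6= (6 12)(7 9)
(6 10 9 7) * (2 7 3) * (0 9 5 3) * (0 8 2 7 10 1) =[9, 0, 10, 7, 4, 3, 1, 6, 2, 8, 5] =(0 9 8 2 10 5 3 7 6 1)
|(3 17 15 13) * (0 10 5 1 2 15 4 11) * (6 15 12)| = |(0 10 5 1 2 12 6 15 13 3 17 4 11)| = 13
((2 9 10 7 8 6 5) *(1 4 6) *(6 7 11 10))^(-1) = (1 8 7 4)(2 5 6 9)(10 11)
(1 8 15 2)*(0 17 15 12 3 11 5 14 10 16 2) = (0 17 15)(1 8 12 3 11 5 14 10 16 2) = [17, 8, 1, 11, 4, 14, 6, 7, 12, 9, 16, 5, 3, 13, 10, 0, 2, 15]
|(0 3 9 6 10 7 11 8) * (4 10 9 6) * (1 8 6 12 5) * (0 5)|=6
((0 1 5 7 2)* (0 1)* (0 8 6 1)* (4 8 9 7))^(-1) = ((0 9 7 2)(1 5 4 8 6))^(-1) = (0 2 7 9)(1 6 8 4 5)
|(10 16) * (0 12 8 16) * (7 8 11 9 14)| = |(0 12 11 9 14 7 8 16 10)| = 9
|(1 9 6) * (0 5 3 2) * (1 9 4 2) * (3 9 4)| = |(0 5 9 6 4 2)(1 3)| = 6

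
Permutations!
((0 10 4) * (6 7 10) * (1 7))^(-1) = (0 4 10 7 1 6)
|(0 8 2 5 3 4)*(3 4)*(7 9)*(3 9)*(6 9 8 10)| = 10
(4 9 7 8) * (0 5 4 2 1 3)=[5, 3, 1, 0, 9, 4, 6, 8, 2, 7]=(0 5 4 9 7 8 2 1 3)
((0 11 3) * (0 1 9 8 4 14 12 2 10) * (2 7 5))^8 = (0 12 1 2 4 11 7 9 10 14 3 5 8) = ((0 11 3 1 9 8 4 14 12 7 5 2 10))^8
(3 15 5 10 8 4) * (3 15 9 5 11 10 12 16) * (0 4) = [4, 1, 2, 9, 15, 12, 6, 7, 0, 5, 8, 10, 16, 13, 14, 11, 3] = (0 4 15 11 10 8)(3 9 5 12 16)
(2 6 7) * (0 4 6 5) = (0 4 6 7 2 5) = [4, 1, 5, 3, 6, 0, 7, 2]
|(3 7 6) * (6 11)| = 4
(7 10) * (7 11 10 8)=(7 8)(10 11)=[0, 1, 2, 3, 4, 5, 6, 8, 7, 9, 11, 10]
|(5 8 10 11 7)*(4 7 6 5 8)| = 7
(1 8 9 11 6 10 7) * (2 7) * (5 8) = [0, 5, 7, 3, 4, 8, 10, 1, 9, 11, 2, 6] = (1 5 8 9 11 6 10 2 7)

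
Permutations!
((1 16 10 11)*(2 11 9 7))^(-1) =(1 11 2 7 9 10 16)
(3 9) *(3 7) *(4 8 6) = (3 9 7)(4 8 6) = [0, 1, 2, 9, 8, 5, 4, 3, 6, 7]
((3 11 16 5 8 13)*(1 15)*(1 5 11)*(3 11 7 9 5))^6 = ((1 15 3)(5 8 13 11 16 7 9))^6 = (5 9 7 16 11 13 8)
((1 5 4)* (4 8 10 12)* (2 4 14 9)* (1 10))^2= ((1 5 8)(2 4 10 12 14 9))^2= (1 8 5)(2 10 14)(4 12 9)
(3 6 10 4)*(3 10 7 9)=(3 6 7 9)(4 10)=[0, 1, 2, 6, 10, 5, 7, 9, 8, 3, 4]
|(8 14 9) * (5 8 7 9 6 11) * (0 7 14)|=8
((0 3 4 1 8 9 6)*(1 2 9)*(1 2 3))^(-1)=(0 6 9 2 8 1)(3 4)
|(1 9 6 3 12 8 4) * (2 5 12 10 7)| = 11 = |(1 9 6 3 10 7 2 5 12 8 4)|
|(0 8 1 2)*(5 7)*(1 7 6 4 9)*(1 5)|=20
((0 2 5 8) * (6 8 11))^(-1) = (0 8 6 11 5 2)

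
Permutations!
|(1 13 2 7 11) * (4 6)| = 10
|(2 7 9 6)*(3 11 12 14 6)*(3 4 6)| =|(2 7 9 4 6)(3 11 12 14)| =20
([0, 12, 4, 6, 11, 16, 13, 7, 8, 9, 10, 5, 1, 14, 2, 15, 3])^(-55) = (1 12)(2 14 13 6 3 16 5 11 4)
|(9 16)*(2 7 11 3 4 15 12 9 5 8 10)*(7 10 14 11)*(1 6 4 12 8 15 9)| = |(1 6 4 9 16 5 15 8 14 11 3 12)(2 10)| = 12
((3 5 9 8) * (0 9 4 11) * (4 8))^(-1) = (0 11 4 9)(3 8 5)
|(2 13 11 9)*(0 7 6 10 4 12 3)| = 28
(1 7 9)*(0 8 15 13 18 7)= (0 8 15 13 18 7 9 1)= [8, 0, 2, 3, 4, 5, 6, 9, 15, 1, 10, 11, 12, 18, 14, 13, 16, 17, 7]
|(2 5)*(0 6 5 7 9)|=|(0 6 5 2 7 9)|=6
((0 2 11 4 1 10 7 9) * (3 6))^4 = (0 1)(2 10)(4 9)(7 11)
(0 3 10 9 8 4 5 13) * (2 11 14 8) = (0 3 10 9 2 11 14 8 4 5 13) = [3, 1, 11, 10, 5, 13, 6, 7, 4, 2, 9, 14, 12, 0, 8]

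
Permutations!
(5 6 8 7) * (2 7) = (2 7 5 6 8) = [0, 1, 7, 3, 4, 6, 8, 5, 2]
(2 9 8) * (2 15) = (2 9 8 15) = [0, 1, 9, 3, 4, 5, 6, 7, 15, 8, 10, 11, 12, 13, 14, 2]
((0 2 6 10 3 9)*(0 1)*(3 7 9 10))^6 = ((0 2 6 3 10 7 9 1))^6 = (0 9 10 6)(1 7 3 2)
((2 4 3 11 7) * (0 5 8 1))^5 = ((0 5 8 1)(2 4 3 11 7))^5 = (11)(0 5 8 1)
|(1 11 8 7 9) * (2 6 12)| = |(1 11 8 7 9)(2 6 12)| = 15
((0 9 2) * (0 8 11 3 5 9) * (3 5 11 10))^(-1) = ((2 8 10 3 11 5 9))^(-1) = (2 9 5 11 3 10 8)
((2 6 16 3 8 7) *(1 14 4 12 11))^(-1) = (1 11 12 4 14)(2 7 8 3 16 6)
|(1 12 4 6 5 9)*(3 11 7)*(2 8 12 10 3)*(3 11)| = 11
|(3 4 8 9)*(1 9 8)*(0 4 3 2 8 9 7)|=12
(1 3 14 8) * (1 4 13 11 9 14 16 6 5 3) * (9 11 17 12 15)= (3 16 6 5)(4 13 17 12 15 9 14 8)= [0, 1, 2, 16, 13, 3, 5, 7, 4, 14, 10, 11, 15, 17, 8, 9, 6, 12]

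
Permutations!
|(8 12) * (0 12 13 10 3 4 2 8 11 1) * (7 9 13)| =|(0 12 11 1)(2 8 7 9 13 10 3 4)| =8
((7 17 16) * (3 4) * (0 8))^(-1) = ((0 8)(3 4)(7 17 16))^(-1) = (0 8)(3 4)(7 16 17)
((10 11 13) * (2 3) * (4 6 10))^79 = ((2 3)(4 6 10 11 13))^79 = (2 3)(4 13 11 10 6)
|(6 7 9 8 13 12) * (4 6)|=7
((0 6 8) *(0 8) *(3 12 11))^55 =((0 6)(3 12 11))^55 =(0 6)(3 12 11)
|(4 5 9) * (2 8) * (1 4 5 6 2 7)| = |(1 4 6 2 8 7)(5 9)| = 6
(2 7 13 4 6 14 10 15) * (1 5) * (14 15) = (1 5)(2 7 13 4 6 15)(10 14) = [0, 5, 7, 3, 6, 1, 15, 13, 8, 9, 14, 11, 12, 4, 10, 2]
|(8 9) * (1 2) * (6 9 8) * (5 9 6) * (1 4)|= 6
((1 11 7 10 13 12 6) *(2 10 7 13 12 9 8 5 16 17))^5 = ((1 11 13 9 8 5 16 17 2 10 12 6))^5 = (1 5 12 9 2 11 16 6 8 10 13 17)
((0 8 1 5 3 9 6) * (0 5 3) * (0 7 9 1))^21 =(0 8)(1 3)(5 7 9 6)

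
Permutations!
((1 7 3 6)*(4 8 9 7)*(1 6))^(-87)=(1 9)(3 8)(4 7)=((1 4 8 9 7 3))^(-87)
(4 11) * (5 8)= (4 11)(5 8)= [0, 1, 2, 3, 11, 8, 6, 7, 5, 9, 10, 4]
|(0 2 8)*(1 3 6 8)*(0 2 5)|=10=|(0 5)(1 3 6 8 2)|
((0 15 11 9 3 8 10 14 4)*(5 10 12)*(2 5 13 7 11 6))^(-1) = (0 4 14 10 5 2 6 15)(3 9 11 7 13 12 8)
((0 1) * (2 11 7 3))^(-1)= (0 1)(2 3 7 11)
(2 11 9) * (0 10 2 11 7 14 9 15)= (0 10 2 7 14 9 11 15)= [10, 1, 7, 3, 4, 5, 6, 14, 8, 11, 2, 15, 12, 13, 9, 0]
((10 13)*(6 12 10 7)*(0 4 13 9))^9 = ((0 4 13 7 6 12 10 9))^9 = (0 4 13 7 6 12 10 9)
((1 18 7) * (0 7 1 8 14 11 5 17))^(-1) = (0 17 5 11 14 8 7)(1 18)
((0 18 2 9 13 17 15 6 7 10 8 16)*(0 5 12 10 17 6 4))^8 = ((0 18 2 9 13 6 7 17 15 4)(5 12 10 8 16))^8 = (0 15 7 13 2)(4 17 6 9 18)(5 8 12 16 10)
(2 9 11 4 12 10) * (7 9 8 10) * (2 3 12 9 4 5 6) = (2 8 10 3 12 7 4 9 11 5 6) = [0, 1, 8, 12, 9, 6, 2, 4, 10, 11, 3, 5, 7]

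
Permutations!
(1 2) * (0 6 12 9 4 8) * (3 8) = (0 6 12 9 4 3 8)(1 2) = [6, 2, 1, 8, 3, 5, 12, 7, 0, 4, 10, 11, 9]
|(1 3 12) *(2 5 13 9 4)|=15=|(1 3 12)(2 5 13 9 4)|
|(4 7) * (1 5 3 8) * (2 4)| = 12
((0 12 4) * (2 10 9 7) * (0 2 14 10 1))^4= ((0 12 4 2 1)(7 14 10 9))^4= (14)(0 1 2 4 12)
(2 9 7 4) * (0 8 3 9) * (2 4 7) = (0 8 3 9 2) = [8, 1, 0, 9, 4, 5, 6, 7, 3, 2]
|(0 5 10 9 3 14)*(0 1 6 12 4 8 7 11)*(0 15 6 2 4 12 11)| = 33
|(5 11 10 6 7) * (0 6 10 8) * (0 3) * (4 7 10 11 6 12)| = |(0 12 4 7 5 6 10 11 8 3)| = 10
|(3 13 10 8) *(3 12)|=|(3 13 10 8 12)|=5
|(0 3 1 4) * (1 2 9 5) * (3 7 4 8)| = |(0 7 4)(1 8 3 2 9 5)| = 6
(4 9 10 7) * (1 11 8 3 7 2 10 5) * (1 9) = (1 11 8 3 7 4)(2 10)(5 9) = [0, 11, 10, 7, 1, 9, 6, 4, 3, 5, 2, 8]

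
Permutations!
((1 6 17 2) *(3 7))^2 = (1 17)(2 6) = ((1 6 17 2)(3 7))^2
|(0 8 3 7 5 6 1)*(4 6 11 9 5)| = |(0 8 3 7 4 6 1)(5 11 9)| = 21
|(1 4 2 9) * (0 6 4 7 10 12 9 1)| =9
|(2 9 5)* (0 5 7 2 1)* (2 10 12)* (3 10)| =|(0 5 1)(2 9 7 3 10 12)| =6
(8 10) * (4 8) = (4 8 10) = [0, 1, 2, 3, 8, 5, 6, 7, 10, 9, 4]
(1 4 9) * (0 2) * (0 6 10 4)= (0 2 6 10 4 9 1)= [2, 0, 6, 3, 9, 5, 10, 7, 8, 1, 4]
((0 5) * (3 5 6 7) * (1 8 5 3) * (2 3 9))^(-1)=(0 5 8 1 7 6)(2 9 3)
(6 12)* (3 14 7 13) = (3 14 7 13)(6 12) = [0, 1, 2, 14, 4, 5, 12, 13, 8, 9, 10, 11, 6, 3, 7]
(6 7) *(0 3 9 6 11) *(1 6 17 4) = (0 3 9 17 4 1 6 7 11) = [3, 6, 2, 9, 1, 5, 7, 11, 8, 17, 10, 0, 12, 13, 14, 15, 16, 4]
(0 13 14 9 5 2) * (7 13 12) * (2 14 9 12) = (0 2)(5 14 12 7 13 9) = [2, 1, 0, 3, 4, 14, 6, 13, 8, 5, 10, 11, 7, 9, 12]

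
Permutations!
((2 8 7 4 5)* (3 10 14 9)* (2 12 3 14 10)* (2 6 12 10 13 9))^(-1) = (2 14 9 13 10 5 4 7 8)(3 12 6)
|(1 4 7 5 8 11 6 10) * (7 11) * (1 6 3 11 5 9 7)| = |(1 4 5 8)(3 11)(6 10)(7 9)| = 4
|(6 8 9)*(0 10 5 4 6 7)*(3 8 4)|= |(0 10 5 3 8 9 7)(4 6)|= 14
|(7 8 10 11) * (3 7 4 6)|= |(3 7 8 10 11 4 6)|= 7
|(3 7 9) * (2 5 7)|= |(2 5 7 9 3)|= 5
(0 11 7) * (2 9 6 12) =(0 11 7)(2 9 6 12) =[11, 1, 9, 3, 4, 5, 12, 0, 8, 6, 10, 7, 2]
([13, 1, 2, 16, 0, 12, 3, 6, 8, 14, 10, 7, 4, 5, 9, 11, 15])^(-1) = [4, 1, 2, 6, 12, 13, 7, 11, 8, 14, 10, 15, 5, 0, 9, 16, 3]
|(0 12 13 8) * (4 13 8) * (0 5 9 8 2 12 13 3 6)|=30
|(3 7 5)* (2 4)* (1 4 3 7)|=4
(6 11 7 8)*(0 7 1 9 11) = (0 7 8 6)(1 9 11) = [7, 9, 2, 3, 4, 5, 0, 8, 6, 11, 10, 1]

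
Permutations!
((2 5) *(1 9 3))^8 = (1 3 9)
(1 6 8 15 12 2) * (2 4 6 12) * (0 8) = (0 8 15 2 1 12 4 6) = [8, 12, 1, 3, 6, 5, 0, 7, 15, 9, 10, 11, 4, 13, 14, 2]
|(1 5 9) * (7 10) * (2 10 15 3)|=15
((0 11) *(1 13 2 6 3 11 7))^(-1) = (0 11 3 6 2 13 1 7)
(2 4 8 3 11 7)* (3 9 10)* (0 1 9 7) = (0 1 9 10 3 11)(2 4 8 7) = [1, 9, 4, 11, 8, 5, 6, 2, 7, 10, 3, 0]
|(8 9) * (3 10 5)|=|(3 10 5)(8 9)|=6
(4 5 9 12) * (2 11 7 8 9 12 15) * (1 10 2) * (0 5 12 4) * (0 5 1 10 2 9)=(0 1 2 11 7 8)(4 12 5)(9 15 10)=[1, 2, 11, 3, 12, 4, 6, 8, 0, 15, 9, 7, 5, 13, 14, 10]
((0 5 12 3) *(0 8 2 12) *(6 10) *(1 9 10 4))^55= ((0 5)(1 9 10 6 4)(2 12 3 8))^55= (0 5)(2 8 3 12)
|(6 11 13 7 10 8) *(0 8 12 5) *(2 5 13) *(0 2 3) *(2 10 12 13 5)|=5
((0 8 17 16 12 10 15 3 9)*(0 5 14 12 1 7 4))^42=((0 8 17 16 1 7 4)(3 9 5 14 12 10 15))^42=(17)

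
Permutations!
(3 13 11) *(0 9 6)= (0 9 6)(3 13 11)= [9, 1, 2, 13, 4, 5, 0, 7, 8, 6, 10, 3, 12, 11]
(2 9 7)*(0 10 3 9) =(0 10 3 9 7 2) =[10, 1, 0, 9, 4, 5, 6, 2, 8, 7, 3]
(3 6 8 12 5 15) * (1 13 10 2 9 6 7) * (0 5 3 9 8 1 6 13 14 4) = (0 5 15 9 13 10 2 8 12 3 7 6 1 14 4) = [5, 14, 8, 7, 0, 15, 1, 6, 12, 13, 2, 11, 3, 10, 4, 9]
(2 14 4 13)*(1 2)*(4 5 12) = (1 2 14 5 12 4 13) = [0, 2, 14, 3, 13, 12, 6, 7, 8, 9, 10, 11, 4, 1, 5]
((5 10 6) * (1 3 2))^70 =(1 3 2)(5 10 6)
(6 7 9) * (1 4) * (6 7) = (1 4)(7 9) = [0, 4, 2, 3, 1, 5, 6, 9, 8, 7]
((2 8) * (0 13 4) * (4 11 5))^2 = ((0 13 11 5 4)(2 8))^2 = (0 11 4 13 5)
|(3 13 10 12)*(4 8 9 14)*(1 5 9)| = 12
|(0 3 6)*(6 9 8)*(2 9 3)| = 5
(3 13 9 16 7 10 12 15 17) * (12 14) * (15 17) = (3 13 9 16 7 10 14 12 17) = [0, 1, 2, 13, 4, 5, 6, 10, 8, 16, 14, 11, 17, 9, 12, 15, 7, 3]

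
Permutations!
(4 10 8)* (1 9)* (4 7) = [0, 9, 2, 3, 10, 5, 6, 4, 7, 1, 8] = (1 9)(4 10 8 7)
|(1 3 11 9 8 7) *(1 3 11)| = |(1 11 9 8 7 3)| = 6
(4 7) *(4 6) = (4 7 6) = [0, 1, 2, 3, 7, 5, 4, 6]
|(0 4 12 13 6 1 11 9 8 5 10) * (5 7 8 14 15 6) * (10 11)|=|(0 4 12 13 5 11 9 14 15 6 1 10)(7 8)|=12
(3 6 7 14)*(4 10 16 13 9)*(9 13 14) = (3 6 7 9 4 10 16 14) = [0, 1, 2, 6, 10, 5, 7, 9, 8, 4, 16, 11, 12, 13, 3, 15, 14]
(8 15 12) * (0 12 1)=[12, 0, 2, 3, 4, 5, 6, 7, 15, 9, 10, 11, 8, 13, 14, 1]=(0 12 8 15 1)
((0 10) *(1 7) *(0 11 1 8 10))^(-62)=(1 10 7 11 8)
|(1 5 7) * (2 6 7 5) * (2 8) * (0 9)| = 10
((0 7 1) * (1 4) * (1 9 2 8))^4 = (0 2 7 8 4 1 9)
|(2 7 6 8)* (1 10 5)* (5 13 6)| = |(1 10 13 6 8 2 7 5)| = 8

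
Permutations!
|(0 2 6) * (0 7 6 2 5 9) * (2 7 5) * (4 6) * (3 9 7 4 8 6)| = 20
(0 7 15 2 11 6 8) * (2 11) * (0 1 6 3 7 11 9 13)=(0 11 3 7 15 9 13)(1 6 8)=[11, 6, 2, 7, 4, 5, 8, 15, 1, 13, 10, 3, 12, 0, 14, 9]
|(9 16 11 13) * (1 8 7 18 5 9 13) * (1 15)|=|(1 8 7 18 5 9 16 11 15)|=9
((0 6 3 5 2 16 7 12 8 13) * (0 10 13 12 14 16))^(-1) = (0 2 5 3 6)(7 16 14)(8 12)(10 13)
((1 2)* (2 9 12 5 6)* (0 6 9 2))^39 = (12)(0 6)(1 2)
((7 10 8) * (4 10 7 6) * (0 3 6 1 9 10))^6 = ((0 3 6 4)(1 9 10 8))^6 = (0 6)(1 10)(3 4)(8 9)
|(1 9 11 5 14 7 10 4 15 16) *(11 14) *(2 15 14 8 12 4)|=|(1 9 8 12 4 14 7 10 2 15 16)(5 11)|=22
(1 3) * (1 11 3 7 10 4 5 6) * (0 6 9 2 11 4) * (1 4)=(0 6 4 5 9 2 11 3 1 7 10)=[6, 7, 11, 1, 5, 9, 4, 10, 8, 2, 0, 3]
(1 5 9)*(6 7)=(1 5 9)(6 7)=[0, 5, 2, 3, 4, 9, 7, 6, 8, 1]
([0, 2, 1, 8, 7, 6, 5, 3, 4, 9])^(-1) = [0, 2, 1, 7, 8, 6, 5, 4, 3, 9]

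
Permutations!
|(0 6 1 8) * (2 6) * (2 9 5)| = |(0 9 5 2 6 1 8)| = 7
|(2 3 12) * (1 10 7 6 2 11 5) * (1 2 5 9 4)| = |(1 10 7 6 5 2 3 12 11 9 4)| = 11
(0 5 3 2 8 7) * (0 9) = (0 5 3 2 8 7 9) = [5, 1, 8, 2, 4, 3, 6, 9, 7, 0]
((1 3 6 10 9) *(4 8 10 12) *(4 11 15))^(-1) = (1 9 10 8 4 15 11 12 6 3)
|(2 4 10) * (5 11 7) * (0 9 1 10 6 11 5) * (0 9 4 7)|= |(0 4 6 11)(1 10 2 7 9)|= 20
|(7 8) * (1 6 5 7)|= |(1 6 5 7 8)|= 5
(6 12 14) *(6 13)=(6 12 14 13)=[0, 1, 2, 3, 4, 5, 12, 7, 8, 9, 10, 11, 14, 6, 13]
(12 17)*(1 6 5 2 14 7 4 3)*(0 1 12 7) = (0 1 6 5 2 14)(3 12 17 7 4) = [1, 6, 14, 12, 3, 2, 5, 4, 8, 9, 10, 11, 17, 13, 0, 15, 16, 7]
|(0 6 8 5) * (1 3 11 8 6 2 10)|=8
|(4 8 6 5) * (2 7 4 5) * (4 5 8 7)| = |(2 4 7 5 8 6)| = 6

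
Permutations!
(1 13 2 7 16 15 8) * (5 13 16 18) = [0, 16, 7, 3, 4, 13, 6, 18, 1, 9, 10, 11, 12, 2, 14, 8, 15, 17, 5] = (1 16 15 8)(2 7 18 5 13)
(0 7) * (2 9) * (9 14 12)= (0 7)(2 14 12 9)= [7, 1, 14, 3, 4, 5, 6, 0, 8, 2, 10, 11, 9, 13, 12]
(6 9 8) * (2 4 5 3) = (2 4 5 3)(6 9 8) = [0, 1, 4, 2, 5, 3, 9, 7, 6, 8]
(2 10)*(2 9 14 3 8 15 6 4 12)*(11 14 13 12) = (2 10 9 13 12)(3 8 15 6 4 11 14) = [0, 1, 10, 8, 11, 5, 4, 7, 15, 13, 9, 14, 2, 12, 3, 6]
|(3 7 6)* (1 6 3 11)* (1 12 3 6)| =|(3 7 6 11 12)| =5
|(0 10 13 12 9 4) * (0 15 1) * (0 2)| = 9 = |(0 10 13 12 9 4 15 1 2)|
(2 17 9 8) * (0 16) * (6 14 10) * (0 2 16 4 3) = (0 4 3)(2 17 9 8 16)(6 14 10) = [4, 1, 17, 0, 3, 5, 14, 7, 16, 8, 6, 11, 12, 13, 10, 15, 2, 9]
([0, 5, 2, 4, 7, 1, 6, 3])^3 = (7)(1 5)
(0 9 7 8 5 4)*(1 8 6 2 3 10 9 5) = [5, 8, 3, 10, 0, 4, 2, 6, 1, 7, 9] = (0 5 4)(1 8)(2 3 10 9 7 6)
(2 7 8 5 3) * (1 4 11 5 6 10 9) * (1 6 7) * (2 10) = (1 4 11 5 3 10 9 6 2)(7 8) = [0, 4, 1, 10, 11, 3, 2, 8, 7, 6, 9, 5]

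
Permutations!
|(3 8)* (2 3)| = |(2 3 8)| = 3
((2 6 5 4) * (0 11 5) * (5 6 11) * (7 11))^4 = (0 7 5 11 4 6 2) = ((0 5 4 2 7 11 6))^4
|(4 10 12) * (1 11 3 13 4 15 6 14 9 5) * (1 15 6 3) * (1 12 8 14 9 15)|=|(1 11 12 6 9 5)(3 13 4 10 8 14 15)|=42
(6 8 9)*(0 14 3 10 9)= [14, 1, 2, 10, 4, 5, 8, 7, 0, 6, 9, 11, 12, 13, 3]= (0 14 3 10 9 6 8)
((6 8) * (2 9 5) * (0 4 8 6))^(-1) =(0 8 4)(2 5 9)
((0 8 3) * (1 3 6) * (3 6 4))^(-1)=(0 3 4 8)(1 6)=((0 8 4 3)(1 6))^(-1)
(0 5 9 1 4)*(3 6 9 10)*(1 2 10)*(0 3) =(0 5 1 4 3 6 9 2 10) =[5, 4, 10, 6, 3, 1, 9, 7, 8, 2, 0]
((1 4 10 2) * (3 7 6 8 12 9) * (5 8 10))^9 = ((1 4 5 8 12 9 3 7 6 10 2))^9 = (1 10 7 9 8 4 2 6 3 12 5)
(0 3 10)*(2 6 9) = (0 3 10)(2 6 9) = [3, 1, 6, 10, 4, 5, 9, 7, 8, 2, 0]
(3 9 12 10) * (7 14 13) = [0, 1, 2, 9, 4, 5, 6, 14, 8, 12, 3, 11, 10, 7, 13] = (3 9 12 10)(7 14 13)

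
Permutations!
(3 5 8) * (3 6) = (3 5 8 6) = [0, 1, 2, 5, 4, 8, 3, 7, 6]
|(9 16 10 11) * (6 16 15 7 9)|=|(6 16 10 11)(7 9 15)|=12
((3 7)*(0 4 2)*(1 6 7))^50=(0 2 4)(1 7)(3 6)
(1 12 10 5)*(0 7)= [7, 12, 2, 3, 4, 1, 6, 0, 8, 9, 5, 11, 10]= (0 7)(1 12 10 5)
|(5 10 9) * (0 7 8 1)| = |(0 7 8 1)(5 10 9)| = 12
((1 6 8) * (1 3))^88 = (8)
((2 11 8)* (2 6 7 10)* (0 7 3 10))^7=((0 7)(2 11 8 6 3 10))^7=(0 7)(2 11 8 6 3 10)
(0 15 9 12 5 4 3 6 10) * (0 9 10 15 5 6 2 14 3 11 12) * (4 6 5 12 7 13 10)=[12, 1, 14, 2, 11, 6, 15, 13, 8, 0, 9, 7, 5, 10, 3, 4]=(0 12 5 6 15 4 11 7 13 10 9)(2 14 3)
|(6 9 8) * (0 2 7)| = 3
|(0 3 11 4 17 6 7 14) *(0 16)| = 9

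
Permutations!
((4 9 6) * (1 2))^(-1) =(1 2)(4 6 9)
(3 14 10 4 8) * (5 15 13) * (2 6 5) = (2 6 5 15 13)(3 14 10 4 8) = [0, 1, 6, 14, 8, 15, 5, 7, 3, 9, 4, 11, 12, 2, 10, 13]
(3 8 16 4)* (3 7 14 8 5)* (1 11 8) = (1 11 8 16 4 7 14)(3 5) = [0, 11, 2, 5, 7, 3, 6, 14, 16, 9, 10, 8, 12, 13, 1, 15, 4]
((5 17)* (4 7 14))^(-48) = ((4 7 14)(5 17))^(-48) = (17)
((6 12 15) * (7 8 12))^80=(15)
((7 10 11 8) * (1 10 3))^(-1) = (1 3 7 8 11 10)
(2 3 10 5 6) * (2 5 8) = (2 3 10 8)(5 6) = [0, 1, 3, 10, 4, 6, 5, 7, 2, 9, 8]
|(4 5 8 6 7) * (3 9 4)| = |(3 9 4 5 8 6 7)| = 7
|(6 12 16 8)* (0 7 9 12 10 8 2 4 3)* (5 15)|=|(0 7 9 12 16 2 4 3)(5 15)(6 10 8)|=24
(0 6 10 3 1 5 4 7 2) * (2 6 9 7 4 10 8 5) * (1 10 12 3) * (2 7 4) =(0 9 4 2)(1 7 6 8 5 12 3 10) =[9, 7, 0, 10, 2, 12, 8, 6, 5, 4, 1, 11, 3]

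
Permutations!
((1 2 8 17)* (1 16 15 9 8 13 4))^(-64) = (8 17 16 15 9)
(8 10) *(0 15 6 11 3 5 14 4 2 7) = (0 15 6 11 3 5 14 4 2 7)(8 10) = [15, 1, 7, 5, 2, 14, 11, 0, 10, 9, 8, 3, 12, 13, 4, 6]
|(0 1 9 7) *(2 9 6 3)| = |(0 1 6 3 2 9 7)| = 7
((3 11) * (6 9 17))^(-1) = ((3 11)(6 9 17))^(-1) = (3 11)(6 17 9)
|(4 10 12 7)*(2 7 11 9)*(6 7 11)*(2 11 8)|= |(2 8)(4 10 12 6 7)(9 11)|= 10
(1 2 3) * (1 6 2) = (2 3 6) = [0, 1, 3, 6, 4, 5, 2]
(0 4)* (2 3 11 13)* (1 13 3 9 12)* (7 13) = [4, 7, 9, 11, 0, 5, 6, 13, 8, 12, 10, 3, 1, 2] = (0 4)(1 7 13 2 9 12)(3 11)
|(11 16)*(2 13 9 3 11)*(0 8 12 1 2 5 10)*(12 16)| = 35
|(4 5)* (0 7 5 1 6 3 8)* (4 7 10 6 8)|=14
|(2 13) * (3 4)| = |(2 13)(3 4)| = 2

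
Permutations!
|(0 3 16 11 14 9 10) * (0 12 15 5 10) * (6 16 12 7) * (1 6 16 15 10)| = |(0 3 12 10 7 16 11 14 9)(1 6 15 5)| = 36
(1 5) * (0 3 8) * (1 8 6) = (0 3 6 1 5 8) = [3, 5, 2, 6, 4, 8, 1, 7, 0]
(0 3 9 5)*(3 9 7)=(0 9 5)(3 7)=[9, 1, 2, 7, 4, 0, 6, 3, 8, 5]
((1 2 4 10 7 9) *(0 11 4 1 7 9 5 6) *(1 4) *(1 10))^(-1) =(0 6 5 7 9 10 11)(1 4 2)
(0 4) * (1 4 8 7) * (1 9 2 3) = (0 8 7 9 2 3 1 4) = [8, 4, 3, 1, 0, 5, 6, 9, 7, 2]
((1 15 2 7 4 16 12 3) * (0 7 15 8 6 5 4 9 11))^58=(0 9)(1 6 4 12)(3 8 5 16)(7 11)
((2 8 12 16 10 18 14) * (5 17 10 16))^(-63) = (2 8 12 5 17 10 18 14)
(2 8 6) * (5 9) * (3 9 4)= (2 8 6)(3 9 5 4)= [0, 1, 8, 9, 3, 4, 2, 7, 6, 5]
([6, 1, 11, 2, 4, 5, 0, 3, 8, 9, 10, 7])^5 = [6, 1, 11, 2, 4, 5, 0, 3, 8, 9, 10, 7]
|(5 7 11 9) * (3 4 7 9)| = |(3 4 7 11)(5 9)| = 4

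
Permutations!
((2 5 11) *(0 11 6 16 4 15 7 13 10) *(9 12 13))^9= ((0 11 2 5 6 16 4 15 7 9 12 13 10))^9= (0 9 16 11 12 4 2 13 15 5 10 7 6)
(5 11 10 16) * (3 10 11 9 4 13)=(3 10 16 5 9 4 13)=[0, 1, 2, 10, 13, 9, 6, 7, 8, 4, 16, 11, 12, 3, 14, 15, 5]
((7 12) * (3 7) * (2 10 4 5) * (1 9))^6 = ((1 9)(2 10 4 5)(3 7 12))^6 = (12)(2 4)(5 10)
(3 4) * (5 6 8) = [0, 1, 2, 4, 3, 6, 8, 7, 5] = (3 4)(5 6 8)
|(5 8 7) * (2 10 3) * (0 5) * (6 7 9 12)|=21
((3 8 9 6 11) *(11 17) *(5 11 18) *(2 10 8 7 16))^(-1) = (2 16 7 3 11 5 18 17 6 9 8 10)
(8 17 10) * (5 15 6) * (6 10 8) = (5 15 10 6)(8 17) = [0, 1, 2, 3, 4, 15, 5, 7, 17, 9, 6, 11, 12, 13, 14, 10, 16, 8]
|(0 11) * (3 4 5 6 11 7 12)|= 8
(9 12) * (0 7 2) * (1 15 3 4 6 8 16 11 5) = (0 7 2)(1 15 3 4 6 8 16 11 5)(9 12) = [7, 15, 0, 4, 6, 1, 8, 2, 16, 12, 10, 5, 9, 13, 14, 3, 11]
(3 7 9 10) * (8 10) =(3 7 9 8 10) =[0, 1, 2, 7, 4, 5, 6, 9, 10, 8, 3]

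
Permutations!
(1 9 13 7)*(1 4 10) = (1 9 13 7 4 10) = [0, 9, 2, 3, 10, 5, 6, 4, 8, 13, 1, 11, 12, 7]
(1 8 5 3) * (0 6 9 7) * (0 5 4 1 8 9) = (0 6)(1 9 7 5 3 8 4) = [6, 9, 2, 8, 1, 3, 0, 5, 4, 7]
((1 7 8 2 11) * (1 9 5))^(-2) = ((1 7 8 2 11 9 5))^(-2) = (1 9 2 7 5 11 8)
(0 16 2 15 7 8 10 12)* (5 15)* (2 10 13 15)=[16, 1, 5, 3, 4, 2, 6, 8, 13, 9, 12, 11, 0, 15, 14, 7, 10]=(0 16 10 12)(2 5)(7 8 13 15)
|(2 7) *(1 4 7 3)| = 5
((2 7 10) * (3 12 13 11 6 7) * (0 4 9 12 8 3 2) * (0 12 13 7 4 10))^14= ((0 10 12 7)(3 8)(4 9 13 11 6))^14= (0 12)(4 6 11 13 9)(7 10)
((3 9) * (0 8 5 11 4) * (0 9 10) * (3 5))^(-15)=(0 8 3 10)(4 9 5 11)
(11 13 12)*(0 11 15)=(0 11 13 12 15)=[11, 1, 2, 3, 4, 5, 6, 7, 8, 9, 10, 13, 15, 12, 14, 0]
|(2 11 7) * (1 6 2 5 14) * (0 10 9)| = 21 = |(0 10 9)(1 6 2 11 7 5 14)|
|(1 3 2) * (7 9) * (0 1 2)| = 6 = |(0 1 3)(7 9)|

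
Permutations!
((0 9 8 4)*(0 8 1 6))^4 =((0 9 1 6)(4 8))^4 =(9)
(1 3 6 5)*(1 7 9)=(1 3 6 5 7 9)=[0, 3, 2, 6, 4, 7, 5, 9, 8, 1]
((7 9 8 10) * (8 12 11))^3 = ((7 9 12 11 8 10))^3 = (7 11)(8 9)(10 12)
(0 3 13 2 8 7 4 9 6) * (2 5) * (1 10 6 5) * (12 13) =(0 3 12 13 1 10 6)(2 8 7 4 9 5) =[3, 10, 8, 12, 9, 2, 0, 4, 7, 5, 6, 11, 13, 1]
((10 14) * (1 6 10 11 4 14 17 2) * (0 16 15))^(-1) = ((0 16 15)(1 6 10 17 2)(4 14 11))^(-1) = (0 15 16)(1 2 17 10 6)(4 11 14)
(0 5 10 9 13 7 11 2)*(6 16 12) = [5, 1, 0, 3, 4, 10, 16, 11, 8, 13, 9, 2, 6, 7, 14, 15, 12] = (0 5 10 9 13 7 11 2)(6 16 12)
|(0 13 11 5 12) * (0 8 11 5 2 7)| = 8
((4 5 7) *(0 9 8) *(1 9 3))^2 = (0 1 8 3 9)(4 7 5)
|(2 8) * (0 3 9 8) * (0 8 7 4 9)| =|(0 3)(2 8)(4 9 7)| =6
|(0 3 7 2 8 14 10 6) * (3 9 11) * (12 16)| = 10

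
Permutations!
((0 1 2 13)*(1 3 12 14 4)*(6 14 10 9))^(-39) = ((0 3 12 10 9 6 14 4 1 2 13))^(-39) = (0 6 13 9 2 10 1 12 4 3 14)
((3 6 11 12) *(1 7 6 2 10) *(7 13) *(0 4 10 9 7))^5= ((0 4 10 1 13)(2 9 7 6 11 12 3))^5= (13)(2 12 6 9 3 11 7)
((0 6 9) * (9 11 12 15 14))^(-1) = (0 9 14 15 12 11 6)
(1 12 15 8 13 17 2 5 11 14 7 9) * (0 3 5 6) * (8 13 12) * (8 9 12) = [3, 9, 6, 5, 4, 11, 0, 12, 8, 1, 10, 14, 15, 17, 7, 13, 16, 2] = (0 3 5 11 14 7 12 15 13 17 2 6)(1 9)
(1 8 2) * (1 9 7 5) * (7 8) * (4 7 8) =(1 8 2 9 4 7 5) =[0, 8, 9, 3, 7, 1, 6, 5, 2, 4]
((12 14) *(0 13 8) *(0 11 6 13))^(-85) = ((6 13 8 11)(12 14))^(-85) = (6 11 8 13)(12 14)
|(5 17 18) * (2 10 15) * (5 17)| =|(2 10 15)(17 18)| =6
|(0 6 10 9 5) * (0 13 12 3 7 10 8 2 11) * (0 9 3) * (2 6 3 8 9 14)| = 30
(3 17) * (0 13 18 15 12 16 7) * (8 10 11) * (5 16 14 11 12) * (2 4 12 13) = (0 2 4 12 14 11 8 10 13 18 15 5 16 7)(3 17) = [2, 1, 4, 17, 12, 16, 6, 0, 10, 9, 13, 8, 14, 18, 11, 5, 7, 3, 15]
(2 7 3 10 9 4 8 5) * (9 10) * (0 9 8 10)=(0 9 4 10)(2 7 3 8 5)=[9, 1, 7, 8, 10, 2, 6, 3, 5, 4, 0]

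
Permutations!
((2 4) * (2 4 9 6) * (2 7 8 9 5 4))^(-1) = (2 4 5)(6 9 8 7)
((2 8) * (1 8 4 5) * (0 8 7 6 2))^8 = ((0 8)(1 7 6 2 4 5))^8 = (8)(1 6 4)(2 5 7)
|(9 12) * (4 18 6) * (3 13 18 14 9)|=8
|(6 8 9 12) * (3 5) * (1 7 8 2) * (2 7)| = |(1 2)(3 5)(6 7 8 9 12)| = 10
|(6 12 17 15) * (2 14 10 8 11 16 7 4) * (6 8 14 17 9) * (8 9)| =22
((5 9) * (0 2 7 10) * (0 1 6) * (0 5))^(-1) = ((0 2 7 10 1 6 5 9))^(-1) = (0 9 5 6 1 10 7 2)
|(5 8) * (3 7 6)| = |(3 7 6)(5 8)| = 6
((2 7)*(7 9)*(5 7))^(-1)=(2 7 5 9)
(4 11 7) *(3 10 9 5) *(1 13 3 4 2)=[0, 13, 1, 10, 11, 4, 6, 2, 8, 5, 9, 7, 12, 3]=(1 13 3 10 9 5 4 11 7 2)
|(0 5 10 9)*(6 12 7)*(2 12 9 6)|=15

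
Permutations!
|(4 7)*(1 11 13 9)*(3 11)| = |(1 3 11 13 9)(4 7)| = 10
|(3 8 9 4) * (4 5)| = 5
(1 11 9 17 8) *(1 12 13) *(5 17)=(1 11 9 5 17 8 12 13)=[0, 11, 2, 3, 4, 17, 6, 7, 12, 5, 10, 9, 13, 1, 14, 15, 16, 8]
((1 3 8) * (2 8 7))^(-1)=(1 8 2 7 3)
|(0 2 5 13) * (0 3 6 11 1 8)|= 9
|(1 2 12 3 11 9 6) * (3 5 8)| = 9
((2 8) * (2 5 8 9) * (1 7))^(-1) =(1 7)(2 9)(5 8)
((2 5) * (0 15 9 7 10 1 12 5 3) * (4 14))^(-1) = ((0 15 9 7 10 1 12 5 2 3)(4 14))^(-1) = (0 3 2 5 12 1 10 7 9 15)(4 14)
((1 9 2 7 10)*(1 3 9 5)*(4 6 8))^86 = (2 7 10 3 9)(4 8 6)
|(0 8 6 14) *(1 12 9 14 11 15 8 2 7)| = |(0 2 7 1 12 9 14)(6 11 15 8)| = 28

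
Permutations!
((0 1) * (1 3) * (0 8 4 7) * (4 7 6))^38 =((0 3 1 8 7)(4 6))^38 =(0 8 3 7 1)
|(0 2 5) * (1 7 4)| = 3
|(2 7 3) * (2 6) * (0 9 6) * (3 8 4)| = 8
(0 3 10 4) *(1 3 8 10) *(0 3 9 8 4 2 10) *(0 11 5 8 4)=(1 9 4 3)(2 10)(5 8 11)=[0, 9, 10, 1, 3, 8, 6, 7, 11, 4, 2, 5]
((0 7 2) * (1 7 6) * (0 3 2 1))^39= (0 6)(1 7)(2 3)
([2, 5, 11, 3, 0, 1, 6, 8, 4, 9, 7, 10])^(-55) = (0 2 11 10 7 8 4)(1 5)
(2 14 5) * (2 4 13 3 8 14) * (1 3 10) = [0, 3, 2, 8, 13, 4, 6, 7, 14, 9, 1, 11, 12, 10, 5] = (1 3 8 14 5 4 13 10)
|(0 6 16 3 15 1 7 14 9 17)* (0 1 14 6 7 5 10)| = |(0 7 6 16 3 15 14 9 17 1 5 10)| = 12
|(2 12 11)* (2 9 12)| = 3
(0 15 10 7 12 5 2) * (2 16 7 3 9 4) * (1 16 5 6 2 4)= [15, 16, 0, 9, 4, 5, 2, 12, 8, 1, 3, 11, 6, 13, 14, 10, 7]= (0 15 10 3 9 1 16 7 12 6 2)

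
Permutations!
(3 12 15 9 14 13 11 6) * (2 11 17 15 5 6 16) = (2 11 16)(3 12 5 6)(9 14 13 17 15) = [0, 1, 11, 12, 4, 6, 3, 7, 8, 14, 10, 16, 5, 17, 13, 9, 2, 15]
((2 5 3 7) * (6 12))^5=((2 5 3 7)(6 12))^5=(2 5 3 7)(6 12)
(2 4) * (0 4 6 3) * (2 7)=(0 4 7 2 6 3)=[4, 1, 6, 0, 7, 5, 3, 2]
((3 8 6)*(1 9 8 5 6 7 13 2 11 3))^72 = (1 8 13 11 5)(2 3 6 9 7)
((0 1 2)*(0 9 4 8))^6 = ((0 1 2 9 4 8))^6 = (9)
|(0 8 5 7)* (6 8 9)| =|(0 9 6 8 5 7)| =6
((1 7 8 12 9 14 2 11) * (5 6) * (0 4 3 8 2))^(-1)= ((0 4 3 8 12 9 14)(1 7 2 11)(5 6))^(-1)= (0 14 9 12 8 3 4)(1 11 2 7)(5 6)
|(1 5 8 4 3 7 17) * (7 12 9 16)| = |(1 5 8 4 3 12 9 16 7 17)| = 10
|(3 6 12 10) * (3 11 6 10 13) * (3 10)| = |(6 12 13 10 11)| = 5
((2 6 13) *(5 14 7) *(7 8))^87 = (5 7 8 14)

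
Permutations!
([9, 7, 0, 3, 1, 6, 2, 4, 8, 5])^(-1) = [2, 4, 6, 3, 7, 9, 5, 1, 8, 0]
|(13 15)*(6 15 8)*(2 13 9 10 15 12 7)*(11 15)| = 12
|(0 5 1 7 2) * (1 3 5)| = |(0 1 7 2)(3 5)| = 4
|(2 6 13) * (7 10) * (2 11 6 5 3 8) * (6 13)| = |(2 5 3 8)(7 10)(11 13)| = 4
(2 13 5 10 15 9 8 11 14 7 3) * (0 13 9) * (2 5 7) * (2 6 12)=(0 13 7 3 5 10 15)(2 9 8 11 14 6 12)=[13, 1, 9, 5, 4, 10, 12, 3, 11, 8, 15, 14, 2, 7, 6, 0]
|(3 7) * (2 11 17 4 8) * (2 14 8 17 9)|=6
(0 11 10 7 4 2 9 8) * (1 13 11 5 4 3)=(0 5 4 2 9 8)(1 13 11 10 7 3)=[5, 13, 9, 1, 2, 4, 6, 3, 0, 8, 7, 10, 12, 11]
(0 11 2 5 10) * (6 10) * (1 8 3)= (0 11 2 5 6 10)(1 8 3)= [11, 8, 5, 1, 4, 6, 10, 7, 3, 9, 0, 2]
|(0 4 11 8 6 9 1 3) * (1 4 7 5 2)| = 30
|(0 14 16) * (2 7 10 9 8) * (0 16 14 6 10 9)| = 12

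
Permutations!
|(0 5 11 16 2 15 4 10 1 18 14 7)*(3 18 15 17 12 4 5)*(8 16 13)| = 60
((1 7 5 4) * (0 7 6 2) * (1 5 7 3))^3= (7)(0 6 3 2 1)(4 5)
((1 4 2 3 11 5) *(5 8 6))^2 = (1 2 11 6)(3 8 5 4)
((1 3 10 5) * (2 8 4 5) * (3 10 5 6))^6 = ((1 10 2 8 4 6 3 5))^6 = (1 3 4 2)(5 6 8 10)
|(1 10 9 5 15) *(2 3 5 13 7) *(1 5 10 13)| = |(1 13 7 2 3 10 9)(5 15)| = 14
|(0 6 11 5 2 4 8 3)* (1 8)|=9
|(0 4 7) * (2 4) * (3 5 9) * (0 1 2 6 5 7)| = 9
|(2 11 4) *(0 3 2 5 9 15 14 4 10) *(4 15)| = |(0 3 2 11 10)(4 5 9)(14 15)| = 30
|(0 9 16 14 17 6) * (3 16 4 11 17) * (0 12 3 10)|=|(0 9 4 11 17 6 12 3 16 14 10)|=11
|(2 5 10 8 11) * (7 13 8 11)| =|(2 5 10 11)(7 13 8)| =12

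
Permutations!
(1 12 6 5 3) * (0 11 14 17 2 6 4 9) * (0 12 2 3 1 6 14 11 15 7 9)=(0 15 7 9 12 4)(1 2 14 17 3 6 5)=[15, 2, 14, 6, 0, 1, 5, 9, 8, 12, 10, 11, 4, 13, 17, 7, 16, 3]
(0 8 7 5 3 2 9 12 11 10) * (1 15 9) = (0 8 7 5 3 2 1 15 9 12 11 10) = [8, 15, 1, 2, 4, 3, 6, 5, 7, 12, 0, 10, 11, 13, 14, 9]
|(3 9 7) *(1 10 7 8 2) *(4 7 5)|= |(1 10 5 4 7 3 9 8 2)|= 9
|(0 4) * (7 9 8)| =|(0 4)(7 9 8)| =6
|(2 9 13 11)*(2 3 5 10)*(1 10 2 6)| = |(1 10 6)(2 9 13 11 3 5)| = 6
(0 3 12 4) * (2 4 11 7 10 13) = (0 3 12 11 7 10 13 2 4) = [3, 1, 4, 12, 0, 5, 6, 10, 8, 9, 13, 7, 11, 2]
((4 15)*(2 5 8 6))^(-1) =(2 6 8 5)(4 15)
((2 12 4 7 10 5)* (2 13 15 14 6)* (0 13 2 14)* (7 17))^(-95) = (0 13 15)(2 17 5 4 10 12 7)(6 14)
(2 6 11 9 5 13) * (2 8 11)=(2 6)(5 13 8 11 9)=[0, 1, 6, 3, 4, 13, 2, 7, 11, 5, 10, 9, 12, 8]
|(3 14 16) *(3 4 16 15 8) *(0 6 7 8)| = 14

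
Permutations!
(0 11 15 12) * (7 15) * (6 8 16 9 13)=(0 11 7 15 12)(6 8 16 9 13)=[11, 1, 2, 3, 4, 5, 8, 15, 16, 13, 10, 7, 0, 6, 14, 12, 9]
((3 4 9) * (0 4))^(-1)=((0 4 9 3))^(-1)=(0 3 9 4)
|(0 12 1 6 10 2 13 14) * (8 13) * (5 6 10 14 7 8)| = |(0 12 1 10 2 5 6 14)(7 8 13)| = 24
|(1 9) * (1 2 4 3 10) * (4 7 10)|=|(1 9 2 7 10)(3 4)|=10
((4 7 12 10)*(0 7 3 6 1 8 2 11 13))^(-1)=((0 7 12 10 4 3 6 1 8 2 11 13))^(-1)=(0 13 11 2 8 1 6 3 4 10 12 7)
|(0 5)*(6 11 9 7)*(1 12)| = |(0 5)(1 12)(6 11 9 7)| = 4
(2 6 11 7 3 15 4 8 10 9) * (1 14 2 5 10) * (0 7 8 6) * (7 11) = (0 11 8 1 14 2)(3 15 4 6 7)(5 10 9) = [11, 14, 0, 15, 6, 10, 7, 3, 1, 5, 9, 8, 12, 13, 2, 4]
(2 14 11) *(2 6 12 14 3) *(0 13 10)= (0 13 10)(2 3)(6 12 14 11)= [13, 1, 3, 2, 4, 5, 12, 7, 8, 9, 0, 6, 14, 10, 11]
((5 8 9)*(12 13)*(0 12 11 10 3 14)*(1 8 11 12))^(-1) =(0 14 3 10 11 5 9 8 1)(12 13)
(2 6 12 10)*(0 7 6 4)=[7, 1, 4, 3, 0, 5, 12, 6, 8, 9, 2, 11, 10]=(0 7 6 12 10 2 4)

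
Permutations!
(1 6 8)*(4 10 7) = [0, 6, 2, 3, 10, 5, 8, 4, 1, 9, 7] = (1 6 8)(4 10 7)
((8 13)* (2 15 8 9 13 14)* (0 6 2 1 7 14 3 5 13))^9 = ((0 6 2 15 8 3 5 13 9)(1 7 14))^9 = (15)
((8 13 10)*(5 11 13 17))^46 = ((5 11 13 10 8 17))^46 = (5 8 13)(10 11 17)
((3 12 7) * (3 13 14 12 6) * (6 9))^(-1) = ((3 9 6)(7 13 14 12))^(-1) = (3 6 9)(7 12 14 13)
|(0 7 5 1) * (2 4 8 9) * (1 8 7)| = |(0 1)(2 4 7 5 8 9)| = 6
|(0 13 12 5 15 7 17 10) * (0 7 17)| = 8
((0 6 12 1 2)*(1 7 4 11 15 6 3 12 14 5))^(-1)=(0 2 1 5 14 6 15 11 4 7 12 3)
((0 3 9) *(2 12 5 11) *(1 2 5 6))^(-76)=(12)(0 9 3)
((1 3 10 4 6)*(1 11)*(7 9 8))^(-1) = (1 11 6 4 10 3)(7 8 9)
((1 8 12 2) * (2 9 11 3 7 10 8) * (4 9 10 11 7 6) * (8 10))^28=((1 2)(3 6 4 9 7 11)(8 12))^28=(12)(3 7 4)(6 11 9)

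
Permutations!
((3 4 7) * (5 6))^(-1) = (3 7 4)(5 6)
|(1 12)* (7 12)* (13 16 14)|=|(1 7 12)(13 16 14)|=3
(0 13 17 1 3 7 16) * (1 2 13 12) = (0 12 1 3 7 16)(2 13 17) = [12, 3, 13, 7, 4, 5, 6, 16, 8, 9, 10, 11, 1, 17, 14, 15, 0, 2]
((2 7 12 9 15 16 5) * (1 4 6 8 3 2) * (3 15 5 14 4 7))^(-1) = ((1 7 12 9 5)(2 3)(4 6 8 15 16 14))^(-1) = (1 5 9 12 7)(2 3)(4 14 16 15 8 6)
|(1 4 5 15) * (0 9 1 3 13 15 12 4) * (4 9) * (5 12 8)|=|(0 4 12 9 1)(3 13 15)(5 8)|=30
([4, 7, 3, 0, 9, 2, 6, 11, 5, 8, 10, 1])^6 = [3, 1, 5, 2, 0, 8, 6, 7, 9, 4, 10, 11]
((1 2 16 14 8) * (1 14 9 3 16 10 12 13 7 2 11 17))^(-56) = (1 11 17)(2 7 13 12 10)(3 16 9)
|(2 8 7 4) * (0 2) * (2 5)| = 6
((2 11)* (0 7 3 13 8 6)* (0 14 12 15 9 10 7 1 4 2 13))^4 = ((0 1 4 2 11 13 8 6 14 12 15 9 10 7 3))^4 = (0 11 14 10 1 13 12 7 4 8 15 3 2 6 9)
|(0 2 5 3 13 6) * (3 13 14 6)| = |(0 2 5 13 3 14 6)| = 7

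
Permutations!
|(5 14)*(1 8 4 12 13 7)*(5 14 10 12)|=|(14)(1 8 4 5 10 12 13 7)|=8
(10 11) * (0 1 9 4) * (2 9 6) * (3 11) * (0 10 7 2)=(0 1 6)(2 9 4 10 3 11 7)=[1, 6, 9, 11, 10, 5, 0, 2, 8, 4, 3, 7]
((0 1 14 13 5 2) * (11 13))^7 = (14)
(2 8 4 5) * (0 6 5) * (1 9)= (0 6 5 2 8 4)(1 9)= [6, 9, 8, 3, 0, 2, 5, 7, 4, 1]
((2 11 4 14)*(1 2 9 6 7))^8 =((1 2 11 4 14 9 6 7))^8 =(14)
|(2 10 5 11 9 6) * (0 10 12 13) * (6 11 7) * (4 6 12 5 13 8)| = |(0 10 13)(2 5 7 12 8 4 6)(9 11)| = 42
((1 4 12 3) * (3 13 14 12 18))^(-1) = ((1 4 18 3)(12 13 14))^(-1) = (1 3 18 4)(12 14 13)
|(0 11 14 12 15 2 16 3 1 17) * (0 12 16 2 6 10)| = |(0 11 14 16 3 1 17 12 15 6 10)| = 11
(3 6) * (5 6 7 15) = [0, 1, 2, 7, 4, 6, 3, 15, 8, 9, 10, 11, 12, 13, 14, 5] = (3 7 15 5 6)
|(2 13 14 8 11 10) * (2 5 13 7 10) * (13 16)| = 9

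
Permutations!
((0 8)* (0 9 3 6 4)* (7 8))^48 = (0 4 6 3 9 8 7)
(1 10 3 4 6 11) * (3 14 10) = (1 3 4 6 11)(10 14) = [0, 3, 2, 4, 6, 5, 11, 7, 8, 9, 14, 1, 12, 13, 10]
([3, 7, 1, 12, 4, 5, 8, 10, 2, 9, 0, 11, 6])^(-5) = [8, 3, 0, 2, 4, 5, 7, 12, 10, 9, 6, 11, 1]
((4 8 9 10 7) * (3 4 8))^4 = ((3 4)(7 8 9 10))^4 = (10)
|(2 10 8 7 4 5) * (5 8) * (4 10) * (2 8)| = |(2 4)(5 8 7 10)| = 4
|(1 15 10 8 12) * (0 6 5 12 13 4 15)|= |(0 6 5 12 1)(4 15 10 8 13)|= 5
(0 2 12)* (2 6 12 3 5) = (0 6 12)(2 3 5) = [6, 1, 3, 5, 4, 2, 12, 7, 8, 9, 10, 11, 0]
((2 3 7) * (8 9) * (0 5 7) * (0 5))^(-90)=((2 3 5 7)(8 9))^(-90)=(9)(2 5)(3 7)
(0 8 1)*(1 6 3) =(0 8 6 3 1) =[8, 0, 2, 1, 4, 5, 3, 7, 6]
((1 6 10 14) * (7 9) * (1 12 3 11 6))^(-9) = (3 10)(6 12)(7 9)(11 14)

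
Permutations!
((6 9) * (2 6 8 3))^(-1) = ((2 6 9 8 3))^(-1) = (2 3 8 9 6)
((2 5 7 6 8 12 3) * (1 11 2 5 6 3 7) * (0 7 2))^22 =(0 1 3)(2 8)(5 7 11)(6 12)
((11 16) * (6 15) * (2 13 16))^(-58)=((2 13 16 11)(6 15))^(-58)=(2 16)(11 13)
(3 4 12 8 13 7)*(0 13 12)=(0 13 7 3 4)(8 12)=[13, 1, 2, 4, 0, 5, 6, 3, 12, 9, 10, 11, 8, 7]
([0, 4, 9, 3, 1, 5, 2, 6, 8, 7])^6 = [0, 1, 7, 3, 4, 5, 9, 2, 8, 6]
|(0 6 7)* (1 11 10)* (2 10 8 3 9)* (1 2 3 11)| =|(0 6 7)(2 10)(3 9)(8 11)| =6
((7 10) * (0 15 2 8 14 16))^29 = ((0 15 2 8 14 16)(7 10))^29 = (0 16 14 8 2 15)(7 10)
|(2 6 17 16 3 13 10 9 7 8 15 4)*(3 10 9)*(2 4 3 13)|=11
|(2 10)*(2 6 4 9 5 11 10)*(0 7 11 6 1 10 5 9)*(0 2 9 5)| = |(0 7 11)(1 10)(2 9 5 6 4)| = 30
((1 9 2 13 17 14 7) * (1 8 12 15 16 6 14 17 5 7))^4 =(17)(1 5 15)(2 8 6)(7 16 9)(12 14 13)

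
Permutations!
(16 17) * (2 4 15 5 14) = (2 4 15 5 14)(16 17) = [0, 1, 4, 3, 15, 14, 6, 7, 8, 9, 10, 11, 12, 13, 2, 5, 17, 16]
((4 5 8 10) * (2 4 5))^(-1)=((2 4)(5 8 10))^(-1)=(2 4)(5 10 8)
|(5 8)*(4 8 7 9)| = |(4 8 5 7 9)| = 5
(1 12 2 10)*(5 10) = (1 12 2 5 10) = [0, 12, 5, 3, 4, 10, 6, 7, 8, 9, 1, 11, 2]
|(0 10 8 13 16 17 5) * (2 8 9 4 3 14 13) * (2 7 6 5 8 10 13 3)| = 8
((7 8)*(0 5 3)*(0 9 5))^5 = (3 5 9)(7 8)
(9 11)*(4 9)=(4 9 11)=[0, 1, 2, 3, 9, 5, 6, 7, 8, 11, 10, 4]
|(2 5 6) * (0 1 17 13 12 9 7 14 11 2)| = 12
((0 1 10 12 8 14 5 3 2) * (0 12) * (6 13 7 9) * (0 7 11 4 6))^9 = ((0 1 10 7 9)(2 12 8 14 5 3)(4 6 13 11))^9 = (0 9 7 10 1)(2 14)(3 8)(4 6 13 11)(5 12)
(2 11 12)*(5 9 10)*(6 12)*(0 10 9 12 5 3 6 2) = (0 10 3 6 5 12)(2 11) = [10, 1, 11, 6, 4, 12, 5, 7, 8, 9, 3, 2, 0]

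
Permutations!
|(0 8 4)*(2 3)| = |(0 8 4)(2 3)| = 6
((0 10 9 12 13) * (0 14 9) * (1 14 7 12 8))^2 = (1 9)(7 13 12)(8 14) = ((0 10)(1 14 9 8)(7 12 13))^2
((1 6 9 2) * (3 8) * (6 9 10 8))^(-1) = (1 2 9)(3 8 10 6)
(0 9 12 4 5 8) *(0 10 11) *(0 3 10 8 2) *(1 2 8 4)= (0 9 12 1 2)(3 10 11)(4 5 8)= [9, 2, 0, 10, 5, 8, 6, 7, 4, 12, 11, 3, 1]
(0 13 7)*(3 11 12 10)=(0 13 7)(3 11 12 10)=[13, 1, 2, 11, 4, 5, 6, 0, 8, 9, 3, 12, 10, 7]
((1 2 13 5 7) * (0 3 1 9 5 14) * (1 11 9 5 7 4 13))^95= ((0 3 11 9 7 5 4 13 14)(1 2))^95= (0 5 3 4 11 13 9 14 7)(1 2)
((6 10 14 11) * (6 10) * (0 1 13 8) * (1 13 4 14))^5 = (14)(0 8 13)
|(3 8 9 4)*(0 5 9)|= |(0 5 9 4 3 8)|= 6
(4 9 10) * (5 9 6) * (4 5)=[0, 1, 2, 3, 6, 9, 4, 7, 8, 10, 5]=(4 6)(5 9 10)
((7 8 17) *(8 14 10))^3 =((7 14 10 8 17))^3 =(7 8 14 17 10)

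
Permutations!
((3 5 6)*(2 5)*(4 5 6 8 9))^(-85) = (2 3 6)(4 9 8 5)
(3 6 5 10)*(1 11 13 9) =[0, 11, 2, 6, 4, 10, 5, 7, 8, 1, 3, 13, 12, 9] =(1 11 13 9)(3 6 5 10)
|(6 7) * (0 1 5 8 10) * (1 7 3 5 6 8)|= 4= |(0 7 8 10)(1 6 3 5)|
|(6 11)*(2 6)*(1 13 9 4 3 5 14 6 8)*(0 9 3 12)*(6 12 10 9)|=|(0 6 11 2 8 1 13 3 5 14 12)(4 10 9)|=33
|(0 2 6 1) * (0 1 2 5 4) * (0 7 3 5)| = |(2 6)(3 5 4 7)| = 4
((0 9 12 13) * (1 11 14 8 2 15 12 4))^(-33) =((0 9 4 1 11 14 8 2 15 12 13))^(-33) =(15)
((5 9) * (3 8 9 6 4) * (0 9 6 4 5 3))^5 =(0 5 8 9 4 6 3)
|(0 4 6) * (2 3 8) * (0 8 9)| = 7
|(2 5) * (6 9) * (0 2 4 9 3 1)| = |(0 2 5 4 9 6 3 1)| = 8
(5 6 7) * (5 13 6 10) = (5 10)(6 7 13) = [0, 1, 2, 3, 4, 10, 7, 13, 8, 9, 5, 11, 12, 6]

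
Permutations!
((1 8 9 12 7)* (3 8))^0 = ((1 3 8 9 12 7))^0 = (12)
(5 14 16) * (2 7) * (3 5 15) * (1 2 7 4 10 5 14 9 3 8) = (1 2 4 10 5 9 3 14 16 15 8) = [0, 2, 4, 14, 10, 9, 6, 7, 1, 3, 5, 11, 12, 13, 16, 8, 15]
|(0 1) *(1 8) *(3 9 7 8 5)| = 7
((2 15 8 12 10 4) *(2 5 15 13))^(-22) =((2 13)(4 5 15 8 12 10))^(-22) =(4 15 12)(5 8 10)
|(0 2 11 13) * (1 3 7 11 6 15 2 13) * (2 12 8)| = 20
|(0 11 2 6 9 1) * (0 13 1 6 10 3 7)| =|(0 11 2 10 3 7)(1 13)(6 9)| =6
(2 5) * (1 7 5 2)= [0, 7, 2, 3, 4, 1, 6, 5]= (1 7 5)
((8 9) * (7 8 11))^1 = (7 8 9 11)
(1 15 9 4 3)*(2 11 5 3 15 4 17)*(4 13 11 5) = (1 13 11 4 15 9 17 2 5 3) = [0, 13, 5, 1, 15, 3, 6, 7, 8, 17, 10, 4, 12, 11, 14, 9, 16, 2]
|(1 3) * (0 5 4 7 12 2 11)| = |(0 5 4 7 12 2 11)(1 3)| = 14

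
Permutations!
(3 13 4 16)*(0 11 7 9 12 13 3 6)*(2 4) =[11, 1, 4, 3, 16, 5, 0, 9, 8, 12, 10, 7, 13, 2, 14, 15, 6] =(0 11 7 9 12 13 2 4 16 6)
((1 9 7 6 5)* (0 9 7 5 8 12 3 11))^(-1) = (0 11 3 12 8 6 7 1 5 9)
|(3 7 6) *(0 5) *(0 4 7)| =|(0 5 4 7 6 3)| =6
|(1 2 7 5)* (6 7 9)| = 6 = |(1 2 9 6 7 5)|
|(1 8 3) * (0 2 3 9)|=|(0 2 3 1 8 9)|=6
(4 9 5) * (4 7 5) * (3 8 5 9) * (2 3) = (2 3 8 5 7 9 4) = [0, 1, 3, 8, 2, 7, 6, 9, 5, 4]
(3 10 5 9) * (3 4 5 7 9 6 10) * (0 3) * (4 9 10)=(0 3)(4 5 6)(7 10)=[3, 1, 2, 0, 5, 6, 4, 10, 8, 9, 7]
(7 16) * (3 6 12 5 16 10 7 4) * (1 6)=[0, 6, 2, 1, 3, 16, 12, 10, 8, 9, 7, 11, 5, 13, 14, 15, 4]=(1 6 12 5 16 4 3)(7 10)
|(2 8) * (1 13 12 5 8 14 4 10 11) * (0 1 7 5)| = |(0 1 13 12)(2 14 4 10 11 7 5 8)| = 8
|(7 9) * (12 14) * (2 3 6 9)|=|(2 3 6 9 7)(12 14)|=10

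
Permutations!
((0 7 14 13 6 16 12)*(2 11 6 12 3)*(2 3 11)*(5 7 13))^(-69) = (16)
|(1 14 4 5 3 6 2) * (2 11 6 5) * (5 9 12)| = 4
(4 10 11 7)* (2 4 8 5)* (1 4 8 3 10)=(1 4)(2 8 5)(3 10 11 7)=[0, 4, 8, 10, 1, 2, 6, 3, 5, 9, 11, 7]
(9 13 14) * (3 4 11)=(3 4 11)(9 13 14)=[0, 1, 2, 4, 11, 5, 6, 7, 8, 13, 10, 3, 12, 14, 9]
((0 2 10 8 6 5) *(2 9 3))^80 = (10)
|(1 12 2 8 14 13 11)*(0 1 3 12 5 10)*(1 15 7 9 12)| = 14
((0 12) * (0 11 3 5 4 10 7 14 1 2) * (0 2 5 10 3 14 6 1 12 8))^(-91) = (0 8)(11 12 14)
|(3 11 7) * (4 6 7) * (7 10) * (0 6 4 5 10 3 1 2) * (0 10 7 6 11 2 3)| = 9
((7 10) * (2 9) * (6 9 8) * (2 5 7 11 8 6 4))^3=((2 6 9 5 7 10 11 8 4))^3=(2 5 11)(4 9 10)(6 7 8)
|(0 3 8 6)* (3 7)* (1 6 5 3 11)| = |(0 7 11 1 6)(3 8 5)| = 15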